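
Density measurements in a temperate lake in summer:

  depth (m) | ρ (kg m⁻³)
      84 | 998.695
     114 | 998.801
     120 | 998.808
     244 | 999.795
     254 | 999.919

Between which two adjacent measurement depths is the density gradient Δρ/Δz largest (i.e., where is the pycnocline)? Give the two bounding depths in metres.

244–254 m

Compute the density gradient over each adjacent pair:
  84–114 m: Δρ/Δz = 0.106/30 = 3.5 × 10⁻³ kg m⁻⁴
  114–120 m: Δρ/Δz = 0.007/6 = 1.2 × 10⁻³ kg m⁻⁴
  120–244 m: Δρ/Δz = 0.987/124 = 8.0 × 10⁻³ kg m⁻⁴
  244–254 m: Δρ/Δz = 0.124/10 = 0.012 kg m⁻⁴
The largest gradient is in the 244–254 m interval — the pycnocline.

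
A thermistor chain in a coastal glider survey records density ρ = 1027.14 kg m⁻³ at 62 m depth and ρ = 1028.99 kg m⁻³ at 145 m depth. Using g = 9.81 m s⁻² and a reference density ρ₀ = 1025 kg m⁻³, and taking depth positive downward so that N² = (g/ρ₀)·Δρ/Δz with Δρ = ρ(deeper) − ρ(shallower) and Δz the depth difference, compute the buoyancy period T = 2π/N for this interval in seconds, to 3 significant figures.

430 s

Δρ = 1028.99 − 1027.14 = 1.85 kg m⁻³ over Δz = 145 − 62 = 83 m.
N² = (9.81/1025) × (1.85/83) = 2.1332 × 10⁻⁴ s⁻².
N = √(2.1332 × 10⁻⁴) = 0.014605 rad s⁻¹, so T = 2π/N = 430.21 s ≈ 430 s.
A positive N² confirms static stability across the interval.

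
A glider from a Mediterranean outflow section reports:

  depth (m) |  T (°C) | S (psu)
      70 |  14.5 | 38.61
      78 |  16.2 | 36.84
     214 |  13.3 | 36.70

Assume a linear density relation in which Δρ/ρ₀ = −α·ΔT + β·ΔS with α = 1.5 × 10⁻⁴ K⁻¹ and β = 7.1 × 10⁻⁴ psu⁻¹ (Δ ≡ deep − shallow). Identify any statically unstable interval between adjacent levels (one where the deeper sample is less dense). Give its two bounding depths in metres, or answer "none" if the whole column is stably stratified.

Evaluate Δρ/ρ₀ = −αΔT + βΔS across each adjacent pair:
  70–78 m: −αΔT+βΔS = −(1.5 × 10⁻⁴)(+1.7)+(7.1 × 10⁻⁴)(-1.77) = -1.5 × 10⁻³ → UNSTABLE
  78–214 m: −αΔT+βΔS = −(1.5 × 10⁻⁴)(-2.9)+(7.1 × 10⁻⁴)(-0.14) = 3.4 × 10⁻⁴ → stable
The 70–78 m interval has Δρ < 0: lighter water underlies denser water.

70–78 m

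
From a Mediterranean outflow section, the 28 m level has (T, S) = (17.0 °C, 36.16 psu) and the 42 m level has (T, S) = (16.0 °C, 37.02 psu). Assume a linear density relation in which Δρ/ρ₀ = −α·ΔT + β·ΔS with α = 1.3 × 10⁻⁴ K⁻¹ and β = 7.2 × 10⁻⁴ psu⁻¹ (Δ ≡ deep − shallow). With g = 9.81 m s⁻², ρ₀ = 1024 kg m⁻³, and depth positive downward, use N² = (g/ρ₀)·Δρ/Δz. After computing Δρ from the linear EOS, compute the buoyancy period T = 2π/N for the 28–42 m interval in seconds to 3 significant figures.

274 s

ΔT = -1.0 K, ΔS = +0.86 psu (deep − shallow).
Δρ/ρ₀ = −αΔT + βΔS = 1.30 × 10⁻⁴ + 6.192 × 10⁻⁴ = 7.492 × 10⁻⁴, so Δρ ≈ 0.7672 kg m⁻³.
N² = (g/ρ₀)·Δρ/Δz = g·(Δρ/ρ₀)/Δz = 9.81 × 7.492 × 10⁻⁴ / 14 = 5.2498 × 10⁻⁴ s⁻².
N = √(5.2498 × 10⁻⁴) = 0.022912 rad s⁻¹ → T = 2π/N = 274.23 s ≈ 274 s.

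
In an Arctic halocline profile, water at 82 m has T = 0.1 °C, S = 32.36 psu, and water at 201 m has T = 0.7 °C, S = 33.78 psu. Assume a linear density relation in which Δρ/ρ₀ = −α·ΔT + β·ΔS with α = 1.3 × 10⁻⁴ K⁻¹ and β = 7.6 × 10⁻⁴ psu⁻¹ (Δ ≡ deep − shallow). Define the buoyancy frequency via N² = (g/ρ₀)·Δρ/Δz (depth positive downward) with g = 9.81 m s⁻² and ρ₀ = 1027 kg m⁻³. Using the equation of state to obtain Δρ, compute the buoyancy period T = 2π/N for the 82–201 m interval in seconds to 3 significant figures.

ΔT = +0.6 K, ΔS = +1.42 psu (deep − shallow).
Δρ/ρ₀ = −αΔT + βΔS = -7.80 × 10⁻⁵ + 1.0792 × 10⁻³ = 1.0012 × 10⁻³, so Δρ ≈ 1.028 kg m⁻³.
N² = (g/ρ₀)·Δρ/Δz = g·(Δρ/ρ₀)/Δz = 9.81 × 1.0012 × 10⁻³ / 119 = 8.2536 × 10⁻⁵ s⁻².
N = √(8.2536 × 10⁻⁵) = 9.0849 × 10⁻³ rad s⁻¹ → T = 2π/N = 691.61 s ≈ 692 s.

692 s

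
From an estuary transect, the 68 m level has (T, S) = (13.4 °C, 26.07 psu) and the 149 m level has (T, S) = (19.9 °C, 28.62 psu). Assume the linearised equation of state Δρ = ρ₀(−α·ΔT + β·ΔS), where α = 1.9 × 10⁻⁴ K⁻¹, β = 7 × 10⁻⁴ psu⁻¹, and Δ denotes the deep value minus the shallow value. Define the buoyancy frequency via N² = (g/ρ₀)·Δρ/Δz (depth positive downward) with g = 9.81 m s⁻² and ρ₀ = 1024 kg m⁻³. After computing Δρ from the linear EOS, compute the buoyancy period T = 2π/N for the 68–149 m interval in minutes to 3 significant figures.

12.8 min

ΔT = +6.5 K, ΔS = +2.55 psu (deep − shallow).
Δρ/ρ₀ = −αΔT + βΔS = -1.235 × 10⁻³ + 1.785 × 10⁻³ = 5.50 × 10⁻⁴, so Δρ ≈ 0.5632 kg m⁻³.
N² = (g/ρ₀)·Δρ/Δz = g·(Δρ/ρ₀)/Δz = 9.81 × 5.50 × 10⁻⁴ / 81 = 6.6611 × 10⁻⁵ s⁻².
N = √(6.6611 × 10⁻⁵) = 8.1616 × 10⁻³ rad s⁻¹ → T = 2π/N = 769.85 s = 12.831 min ≈ 12.8 min.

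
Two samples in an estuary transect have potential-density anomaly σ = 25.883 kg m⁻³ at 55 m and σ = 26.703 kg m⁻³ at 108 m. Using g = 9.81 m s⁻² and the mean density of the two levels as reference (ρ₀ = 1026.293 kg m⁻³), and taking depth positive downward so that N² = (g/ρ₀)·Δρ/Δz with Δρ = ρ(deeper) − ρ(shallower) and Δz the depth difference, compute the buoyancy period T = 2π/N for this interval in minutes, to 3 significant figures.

Δρ = 1026.703 − 1025.883 = 0.820 kg m⁻³ over Δz = 108 − 55 = 53 m.
N² = (9.81/1026.293) × (0.820/53) = 1.4789 × 10⁻⁴ s⁻².
N = √(1.4789 × 10⁻⁴) = 0.012161 rad s⁻¹, so T = 2π/N = 516.67 s = 8.6112 min ≈ 8.61 min.

8.61 min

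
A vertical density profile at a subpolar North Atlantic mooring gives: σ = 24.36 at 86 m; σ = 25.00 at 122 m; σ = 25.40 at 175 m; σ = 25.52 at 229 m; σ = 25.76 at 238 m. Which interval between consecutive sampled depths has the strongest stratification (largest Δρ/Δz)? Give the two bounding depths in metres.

229–238 m

Compute the density gradient over each adjacent pair:
  86–122 m: Δρ/Δz = 0.64/36 = 0.018 kg m⁻⁴
  122–175 m: Δρ/Δz = 0.40/53 = 7.5 × 10⁻³ kg m⁻⁴
  175–229 m: Δρ/Δz = 0.12/54 = 2.2 × 10⁻³ kg m⁻⁴
  229–238 m: Δρ/Δz = 0.24/9 = 0.027 kg m⁻⁴
The largest gradient is in the 229–238 m interval — the pycnocline.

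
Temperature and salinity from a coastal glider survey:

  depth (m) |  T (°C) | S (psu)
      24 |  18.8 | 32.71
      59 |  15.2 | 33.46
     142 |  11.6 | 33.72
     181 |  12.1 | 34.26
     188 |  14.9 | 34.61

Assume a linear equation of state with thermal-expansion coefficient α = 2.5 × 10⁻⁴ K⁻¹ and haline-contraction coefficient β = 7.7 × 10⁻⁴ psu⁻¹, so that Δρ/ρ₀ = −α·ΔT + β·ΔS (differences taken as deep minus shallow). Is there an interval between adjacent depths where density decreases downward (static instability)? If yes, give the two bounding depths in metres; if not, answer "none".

181–188 m

Evaluate Δρ/ρ₀ = −αΔT + βΔS across each adjacent pair:
  24–59 m: −αΔT+βΔS = −(2.5 × 10⁻⁴)(-3.6)+(7.7 × 10⁻⁴)(+0.75) = 1.5 × 10⁻³ → stable
  59–142 m: −αΔT+βΔS = −(2.5 × 10⁻⁴)(-3.6)+(7.7 × 10⁻⁴)(+0.26) = 1.1 × 10⁻³ → stable
  142–181 m: −αΔT+βΔS = −(2.5 × 10⁻⁴)(+0.5)+(7.7 × 10⁻⁴)(+0.54) = 2.9 × 10⁻⁴ → stable
  181–188 m: −αΔT+βΔS = −(2.5 × 10⁻⁴)(+2.8)+(7.7 × 10⁻⁴)(+0.35) = -4.3 × 10⁻⁴ → UNSTABLE
The 181–188 m interval has Δρ < 0: lighter water underlies denser water.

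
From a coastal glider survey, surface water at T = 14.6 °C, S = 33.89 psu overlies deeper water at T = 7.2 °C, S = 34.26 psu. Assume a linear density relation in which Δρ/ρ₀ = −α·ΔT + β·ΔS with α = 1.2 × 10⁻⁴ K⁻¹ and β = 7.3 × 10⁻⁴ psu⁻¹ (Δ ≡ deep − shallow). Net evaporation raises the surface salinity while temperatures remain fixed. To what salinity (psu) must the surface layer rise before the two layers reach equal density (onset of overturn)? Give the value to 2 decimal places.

35.48 psu

Neutral buoyancy requires −α(T_deep − T_surf) + β(S_deep − S_surf′) = 0.
S_surf′ = S_deep − (α/β)·ΔT = 34.26 − (1.2 × 10⁻⁴/7.3 × 10⁻⁴)·(-7.4) = 35.4764 psu.
Increase required: 35.4764 − 33.89 = 1.5864 psu.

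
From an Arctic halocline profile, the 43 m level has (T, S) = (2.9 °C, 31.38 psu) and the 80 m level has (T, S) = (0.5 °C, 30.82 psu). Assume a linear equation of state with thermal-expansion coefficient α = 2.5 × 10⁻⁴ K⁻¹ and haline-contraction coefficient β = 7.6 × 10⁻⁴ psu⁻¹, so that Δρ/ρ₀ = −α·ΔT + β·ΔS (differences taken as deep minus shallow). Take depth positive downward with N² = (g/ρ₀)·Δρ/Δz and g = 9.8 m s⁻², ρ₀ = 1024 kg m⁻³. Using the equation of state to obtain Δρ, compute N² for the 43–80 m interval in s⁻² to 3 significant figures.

ΔT = -2.4 K, ΔS = -0.56 psu (deep − shallow).
Δρ/ρ₀ = −αΔT + βΔS = 6.00 × 10⁻⁴ − 4.256 × 10⁻⁴ = 1.744 × 10⁻⁴, so Δρ ≈ 0.1786 kg m⁻³.
N² = (g/ρ₀)·Δρ/Δz = g·(Δρ/ρ₀)/Δz = 9.8 × 1.744 × 10⁻⁴ / 37 = 4.6192 × 10⁻⁵ s⁻² ≈ 4.62 × 10⁻⁵ s⁻².

4.62 × 10⁻⁵ s⁻²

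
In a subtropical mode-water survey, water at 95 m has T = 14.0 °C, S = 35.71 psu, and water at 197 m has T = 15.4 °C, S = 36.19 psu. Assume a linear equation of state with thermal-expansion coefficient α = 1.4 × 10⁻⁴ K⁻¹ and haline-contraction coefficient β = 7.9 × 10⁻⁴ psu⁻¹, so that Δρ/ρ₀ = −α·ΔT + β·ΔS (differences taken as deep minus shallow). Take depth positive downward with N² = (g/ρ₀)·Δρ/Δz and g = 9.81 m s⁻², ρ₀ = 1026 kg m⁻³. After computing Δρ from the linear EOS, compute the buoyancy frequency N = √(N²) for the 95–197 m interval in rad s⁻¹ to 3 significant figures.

ΔT = +1.4 K, ΔS = +0.48 psu (deep − shallow).
Δρ/ρ₀ = −αΔT + βΔS = -1.96 × 10⁻⁴ + 3.792 × 10⁻⁴ = 1.832 × 10⁻⁴, so Δρ ≈ 0.1880 kg m⁻³.
N² = (g/ρ₀)·Δρ/Δz = g·(Δρ/ρ₀)/Δz = 9.81 × 1.832 × 10⁻⁴ / 102 = 1.7620 × 10⁻⁵ s⁻².
N = √(1.7620 × 10⁻⁵) = 4.1976 × 10⁻³ rad s⁻¹ ≈ 4.20 × 10⁻³ rad s⁻¹.

4.20 × 10⁻³ rad s⁻¹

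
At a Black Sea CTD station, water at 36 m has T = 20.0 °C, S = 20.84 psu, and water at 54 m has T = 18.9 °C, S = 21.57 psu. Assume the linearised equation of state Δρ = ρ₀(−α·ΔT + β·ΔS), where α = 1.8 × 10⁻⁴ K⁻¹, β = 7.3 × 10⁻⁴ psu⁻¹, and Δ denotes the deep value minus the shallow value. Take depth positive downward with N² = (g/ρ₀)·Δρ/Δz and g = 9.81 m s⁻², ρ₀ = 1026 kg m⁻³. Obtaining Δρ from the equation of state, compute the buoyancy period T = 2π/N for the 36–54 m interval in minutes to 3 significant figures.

ΔT = -1.1 K, ΔS = +0.73 psu (deep − shallow).
Δρ/ρ₀ = −αΔT + βΔS = 1.98 × 10⁻⁴ + 5.329 × 10⁻⁴ = 7.309 × 10⁻⁴, so Δρ ≈ 0.7499 kg m⁻³.
N² = (g/ρ₀)·Δρ/Δz = g·(Δρ/ρ₀)/Δz = 9.81 × 7.309 × 10⁻⁴ / 18 = 3.9834 × 10⁻⁴ s⁻².
N = √(3.9834 × 10⁻⁴) = 0.019958 rad s⁻¹ → T = 2π/N = 314.82 s = 5.2470 min ≈ 5.25 min.

5.25 min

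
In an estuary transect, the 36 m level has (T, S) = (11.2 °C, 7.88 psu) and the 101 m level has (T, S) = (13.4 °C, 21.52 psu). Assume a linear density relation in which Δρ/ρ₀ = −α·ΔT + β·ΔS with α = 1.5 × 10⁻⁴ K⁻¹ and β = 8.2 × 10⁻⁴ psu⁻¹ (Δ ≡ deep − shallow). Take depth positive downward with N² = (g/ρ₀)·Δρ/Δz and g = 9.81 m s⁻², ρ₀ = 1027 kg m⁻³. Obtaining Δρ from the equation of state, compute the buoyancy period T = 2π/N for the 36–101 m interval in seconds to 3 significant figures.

ΔT = +2.2 K, ΔS = +13.64 psu (deep − shallow).
Δρ/ρ₀ = −αΔT + βΔS = -3.30 × 10⁻⁴ + 0.0111848 = 0.0108548, so Δρ ≈ 11.15 kg m⁻³.
N² = (g/ρ₀)·Δρ/Δz = g·(Δρ/ρ₀)/Δz = 9.81 × 0.0108548 / 65 = 1.6382 × 10⁻³ s⁻².
N = √(1.6382 × 10⁻³) = 0.040475 rad s⁻¹ → T = 2π/N = 155.24 s ≈ 155 s.

155 s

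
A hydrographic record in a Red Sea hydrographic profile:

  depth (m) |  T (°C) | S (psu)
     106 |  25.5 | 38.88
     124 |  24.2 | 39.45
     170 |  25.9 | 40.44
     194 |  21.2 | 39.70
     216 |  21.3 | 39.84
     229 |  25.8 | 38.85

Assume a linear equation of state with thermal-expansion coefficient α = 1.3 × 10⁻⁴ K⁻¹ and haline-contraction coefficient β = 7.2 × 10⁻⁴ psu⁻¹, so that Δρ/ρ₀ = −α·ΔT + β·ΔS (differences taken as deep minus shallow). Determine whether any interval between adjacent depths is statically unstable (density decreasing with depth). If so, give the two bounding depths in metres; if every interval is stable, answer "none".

216–229 m

Evaluate Δρ/ρ₀ = −αΔT + βΔS across each adjacent pair:
  106–124 m: −αΔT+βΔS = −(1.3 × 10⁻⁴)(-1.3)+(7.2 × 10⁻⁴)(+0.57) = 5.8 × 10⁻⁴ → stable
  124–170 m: −αΔT+βΔS = −(1.3 × 10⁻⁴)(+1.7)+(7.2 × 10⁻⁴)(+0.99) = 4.9 × 10⁻⁴ → stable
  170–194 m: −αΔT+βΔS = −(1.3 × 10⁻⁴)(-4.7)+(7.2 × 10⁻⁴)(-0.74) = 7.8 × 10⁻⁵ → stable
  194–216 m: −αΔT+βΔS = −(1.3 × 10⁻⁴)(+0.1)+(7.2 × 10⁻⁴)(+0.14) = 8.8 × 10⁻⁵ → stable
  216–229 m: −αΔT+βΔS = −(1.3 × 10⁻⁴)(+4.5)+(7.2 × 10⁻⁴)(-0.99) = -1.3 × 10⁻³ → UNSTABLE
The 216–229 m interval has Δρ < 0: lighter water underlies denser water.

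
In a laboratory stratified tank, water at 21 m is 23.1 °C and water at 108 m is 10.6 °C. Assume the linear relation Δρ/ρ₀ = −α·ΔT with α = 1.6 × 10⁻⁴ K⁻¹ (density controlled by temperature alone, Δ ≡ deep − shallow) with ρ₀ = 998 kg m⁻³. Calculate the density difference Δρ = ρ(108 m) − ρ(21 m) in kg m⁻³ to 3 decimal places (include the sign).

+1.996 kg m⁻³

ΔT = -12.5 K, Δρ/ρ₀ = −αΔT = 2.00 × 10⁻³.
Δρ = 998 × (2.00 × 10⁻³) = +1.996 kg m⁻³.
Positive Δρ: denser below, stable.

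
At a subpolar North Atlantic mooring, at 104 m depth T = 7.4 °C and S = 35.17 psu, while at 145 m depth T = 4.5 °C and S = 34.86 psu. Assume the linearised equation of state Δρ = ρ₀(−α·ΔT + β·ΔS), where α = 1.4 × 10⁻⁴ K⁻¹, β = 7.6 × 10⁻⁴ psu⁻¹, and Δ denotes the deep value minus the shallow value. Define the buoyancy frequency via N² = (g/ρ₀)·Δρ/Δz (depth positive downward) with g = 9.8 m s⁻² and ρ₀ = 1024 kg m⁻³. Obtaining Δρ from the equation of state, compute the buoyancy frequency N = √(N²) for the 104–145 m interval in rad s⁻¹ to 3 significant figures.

ΔT = -2.9 K, ΔS = -0.31 psu (deep − shallow).
Δρ/ρ₀ = −αΔT + βΔS = 4.06 × 10⁻⁴ − 2.356 × 10⁻⁴ = 1.704 × 10⁻⁴, so Δρ ≈ 0.1745 kg m⁻³.
N² = (g/ρ₀)·Δρ/Δz = g·(Δρ/ρ₀)/Δz = 9.8 × 1.704 × 10⁻⁴ / 41 = 4.0730 × 10⁻⁵ s⁻².
N = √(4.0730 × 10⁻⁵) = 6.3820 × 10⁻³ rad s⁻¹ ≈ 6.38 × 10⁻³ rad s⁻¹.

6.38 × 10⁻³ rad s⁻¹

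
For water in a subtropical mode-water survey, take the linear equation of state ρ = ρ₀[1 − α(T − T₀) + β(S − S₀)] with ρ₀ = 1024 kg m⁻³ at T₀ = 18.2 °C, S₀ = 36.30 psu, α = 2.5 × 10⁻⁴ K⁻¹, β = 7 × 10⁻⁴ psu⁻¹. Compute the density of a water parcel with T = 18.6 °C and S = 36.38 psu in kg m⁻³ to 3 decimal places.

T − T₀ = +0.4 K, S − S₀ = +0.08 psu.
Bracket = 1 − α·(+0.4) + β·(+0.08) = 1 + (-4.40 × 10⁻⁵) = 0.9999560.
ρ = 1024 × 0.9999560 = 1023.955 kg m⁻³.

1023.955 kg m⁻³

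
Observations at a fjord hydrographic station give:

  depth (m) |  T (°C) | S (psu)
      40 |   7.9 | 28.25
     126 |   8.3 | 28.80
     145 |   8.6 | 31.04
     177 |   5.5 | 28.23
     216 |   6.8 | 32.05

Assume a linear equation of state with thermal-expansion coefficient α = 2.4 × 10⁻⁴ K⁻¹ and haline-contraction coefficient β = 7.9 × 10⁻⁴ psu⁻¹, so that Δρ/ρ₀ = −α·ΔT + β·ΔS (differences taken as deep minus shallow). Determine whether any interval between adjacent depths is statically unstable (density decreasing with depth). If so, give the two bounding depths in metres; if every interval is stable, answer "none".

Evaluate Δρ/ρ₀ = −αΔT + βΔS across each adjacent pair:
  40–126 m: −αΔT+βΔS = −(2.4 × 10⁻⁴)(+0.4)+(7.9 × 10⁻⁴)(+0.55) = 3.4 × 10⁻⁴ → stable
  126–145 m: −αΔT+βΔS = −(2.4 × 10⁻⁴)(+0.3)+(7.9 × 10⁻⁴)(+2.24) = 1.7 × 10⁻³ → stable
  145–177 m: −αΔT+βΔS = −(2.4 × 10⁻⁴)(-3.1)+(7.9 × 10⁻⁴)(-2.81) = -1.5 × 10⁻³ → UNSTABLE
  177–216 m: −αΔT+βΔS = −(2.4 × 10⁻⁴)(+1.3)+(7.9 × 10⁻⁴)(+3.82) = 2.7 × 10⁻³ → stable
The 145–177 m interval has Δρ < 0: lighter water underlies denser water.

145–177 m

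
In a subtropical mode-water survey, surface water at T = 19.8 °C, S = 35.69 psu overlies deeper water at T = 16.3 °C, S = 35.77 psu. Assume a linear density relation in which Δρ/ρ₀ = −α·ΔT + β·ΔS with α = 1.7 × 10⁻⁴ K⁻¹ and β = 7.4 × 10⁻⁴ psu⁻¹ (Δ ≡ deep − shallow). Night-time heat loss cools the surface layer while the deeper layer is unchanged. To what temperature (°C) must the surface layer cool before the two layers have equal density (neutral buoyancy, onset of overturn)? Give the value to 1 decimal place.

16.0 °C

Neutral buoyancy requires Δρ = 0, i.e. −α(T_deep − T_surf′) + β(S_deep − S_surf) = 0.
T_surf′ = T_deep − (β/α)·ΔS = 16.3 − (7.4 × 10⁻⁴/1.7 × 10⁻⁴)·(+0.08) = 15.952 °C.
Cooling required: 19.8 − (15.952) = 3.848 °C.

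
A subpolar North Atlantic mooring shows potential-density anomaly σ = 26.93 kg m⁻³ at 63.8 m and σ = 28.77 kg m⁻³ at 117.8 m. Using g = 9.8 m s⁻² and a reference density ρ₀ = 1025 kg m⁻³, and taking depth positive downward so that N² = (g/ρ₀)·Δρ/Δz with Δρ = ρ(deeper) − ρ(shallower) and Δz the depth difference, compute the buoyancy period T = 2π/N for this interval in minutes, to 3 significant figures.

5.80 min

Δρ = 1028.77 − 1026.93 = 1.84 kg m⁻³ over Δz = 117.8 − 63.8 = 54 m.
N² = (9.8/1025) × (1.84/54) = 3.2578 × 10⁻⁴ s⁻².
N = √(3.2578 × 10⁻⁴) = 0.018049 rad s⁻¹, so T = 2π/N = 348.12 s = 5.8020 min ≈ 5.80 min.
Since Δρ > 0 the layer is stably stratified.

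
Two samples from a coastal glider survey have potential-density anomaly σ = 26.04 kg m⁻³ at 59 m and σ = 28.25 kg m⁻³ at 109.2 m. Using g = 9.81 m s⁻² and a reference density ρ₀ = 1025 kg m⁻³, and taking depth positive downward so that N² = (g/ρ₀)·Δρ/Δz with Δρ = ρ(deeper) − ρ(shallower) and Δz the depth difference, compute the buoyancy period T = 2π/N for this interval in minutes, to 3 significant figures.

Δρ = 1028.25 − 1026.04 = 2.21 kg m⁻³ over Δz = 109.2 − 59 = 50.2 m.
N² = (9.81/1025) × (2.21/50.2) = 4.2134 × 10⁻⁴ s⁻².
N = √(4.2134 × 10⁻⁴) = 0.020527 rad s⁻¹, so T = 2π/N = 306.09 s = 5.1015 min ≈ 5.10 min.

5.10 min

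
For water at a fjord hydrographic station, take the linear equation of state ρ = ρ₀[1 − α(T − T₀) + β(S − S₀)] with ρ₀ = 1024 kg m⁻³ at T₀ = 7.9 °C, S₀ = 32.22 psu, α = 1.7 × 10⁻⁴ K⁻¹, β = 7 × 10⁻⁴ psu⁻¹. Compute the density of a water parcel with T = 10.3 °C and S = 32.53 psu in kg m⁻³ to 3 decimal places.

1023.804 kg m⁻³

T − T₀ = +2.4 K, S − S₀ = +0.31 psu.
Bracket = 1 − α·(+2.4) + β·(+0.31) = 1 + (-1.91 × 10⁻⁴) = 0.9998090.
ρ = 1024 × 0.9998090 = 1023.804 kg m⁻³.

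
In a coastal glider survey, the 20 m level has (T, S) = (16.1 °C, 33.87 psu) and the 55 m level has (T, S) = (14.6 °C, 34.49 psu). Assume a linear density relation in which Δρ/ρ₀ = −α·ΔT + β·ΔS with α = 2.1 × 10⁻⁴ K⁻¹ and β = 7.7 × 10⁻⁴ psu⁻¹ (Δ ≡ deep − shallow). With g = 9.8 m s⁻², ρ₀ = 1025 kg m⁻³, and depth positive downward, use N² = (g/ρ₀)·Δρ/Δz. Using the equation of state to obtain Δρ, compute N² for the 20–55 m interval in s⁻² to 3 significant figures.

2.22 × 10⁻⁴ s⁻²

ΔT = -1.5 K, ΔS = +0.62 psu (deep − shallow).
Δρ/ρ₀ = −αΔT + βΔS = 3.15 × 10⁻⁴ + 4.774 × 10⁻⁴ = 7.924 × 10⁻⁴, so Δρ ≈ 0.8122 kg m⁻³.
N² = (g/ρ₀)·Δρ/Δz = g·(Δρ/ρ₀)/Δz = 9.8 × 7.924 × 10⁻⁴ / 35 = 2.2187 × 10⁻⁴ s⁻² ≈ 2.22 × 10⁻⁴ s⁻².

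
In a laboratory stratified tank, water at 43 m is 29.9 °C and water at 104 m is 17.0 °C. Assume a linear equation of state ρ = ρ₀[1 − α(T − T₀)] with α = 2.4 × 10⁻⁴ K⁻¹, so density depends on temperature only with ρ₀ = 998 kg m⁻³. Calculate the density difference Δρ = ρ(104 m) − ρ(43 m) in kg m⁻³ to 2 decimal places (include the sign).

ΔT = -12.9 K, Δρ/ρ₀ = −αΔT = 3.096 × 10⁻³.
Δρ = 998 × (3.096 × 10⁻³) = +3.09 kg m⁻³.
Positive Δρ: denser below, stable.

+3.09 kg m⁻³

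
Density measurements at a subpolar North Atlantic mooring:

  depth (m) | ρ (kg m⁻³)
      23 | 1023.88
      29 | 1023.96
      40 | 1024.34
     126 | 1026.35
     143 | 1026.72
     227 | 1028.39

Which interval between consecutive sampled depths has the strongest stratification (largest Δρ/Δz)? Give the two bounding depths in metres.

Compute the density gradient over each adjacent pair:
  23–29 m: Δρ/Δz = 0.08/6 = 0.013 kg m⁻⁴
  29–40 m: Δρ/Δz = 0.38/11 = 0.035 kg m⁻⁴
  40–126 m: Δρ/Δz = 2.01/86 = 0.023 kg m⁻⁴
  126–143 m: Δρ/Δz = 0.37/17 = 0.022 kg m⁻⁴
  143–227 m: Δρ/Δz = 1.67/84 = 0.020 kg m⁻⁴
The largest gradient is in the 29–40 m interval — the pycnocline.

29–40 m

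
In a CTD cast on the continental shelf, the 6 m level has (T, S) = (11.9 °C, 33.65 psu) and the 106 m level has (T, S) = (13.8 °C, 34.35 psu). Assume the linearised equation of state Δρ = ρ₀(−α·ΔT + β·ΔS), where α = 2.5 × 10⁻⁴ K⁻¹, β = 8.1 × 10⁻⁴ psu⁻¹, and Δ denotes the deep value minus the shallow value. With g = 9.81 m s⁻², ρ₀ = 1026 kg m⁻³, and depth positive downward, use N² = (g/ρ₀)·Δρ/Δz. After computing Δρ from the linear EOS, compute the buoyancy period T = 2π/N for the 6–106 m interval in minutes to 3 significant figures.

ΔT = +1.9 K, ΔS = +0.70 psu (deep − shallow).
Δρ/ρ₀ = −αΔT + βΔS = -4.75 × 10⁻⁴ + 5.67 × 10⁻⁴ = 9.20 × 10⁻⁵, so Δρ ≈ 0.09439 kg m⁻³.
N² = (g/ρ₀)·Δρ/Δz = g·(Δρ/ρ₀)/Δz = 9.81 × 9.20 × 10⁻⁵ / 100 = 9.0252 × 10⁻⁶ s⁻².
N = √(9.0252 × 10⁻⁶) = 3.0042 × 10⁻³ rad s⁻¹ → T = 2π/N = 2.0915 × 10³ s = 34.858 min ≈ 34.9 min.

34.9 min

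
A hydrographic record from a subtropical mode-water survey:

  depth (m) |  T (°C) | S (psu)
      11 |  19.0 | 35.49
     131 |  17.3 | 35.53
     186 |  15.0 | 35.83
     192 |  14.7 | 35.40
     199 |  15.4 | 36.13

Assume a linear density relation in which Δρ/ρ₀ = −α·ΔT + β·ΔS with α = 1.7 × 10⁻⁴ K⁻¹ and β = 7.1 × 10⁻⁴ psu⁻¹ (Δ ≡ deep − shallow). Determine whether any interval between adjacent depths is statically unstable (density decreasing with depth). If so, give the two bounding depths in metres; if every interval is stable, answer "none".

186–192 m

Evaluate Δρ/ρ₀ = −αΔT + βΔS across each adjacent pair:
  11–131 m: −αΔT+βΔS = −(1.7 × 10⁻⁴)(-1.7)+(7.1 × 10⁻⁴)(+0.04) = 3.2 × 10⁻⁴ → stable
  131–186 m: −αΔT+βΔS = −(1.7 × 10⁻⁴)(-2.3)+(7.1 × 10⁻⁴)(+0.30) = 6.0 × 10⁻⁴ → stable
  186–192 m: −αΔT+βΔS = −(1.7 × 10⁻⁴)(-0.3)+(7.1 × 10⁻⁴)(-0.43) = -2.5 × 10⁻⁴ → UNSTABLE
  192–199 m: −αΔT+βΔS = −(1.7 × 10⁻⁴)(+0.7)+(7.1 × 10⁻⁴)(+0.73) = 4.0 × 10⁻⁴ → stable
The 186–192 m interval has Δρ < 0: lighter water underlies denser water.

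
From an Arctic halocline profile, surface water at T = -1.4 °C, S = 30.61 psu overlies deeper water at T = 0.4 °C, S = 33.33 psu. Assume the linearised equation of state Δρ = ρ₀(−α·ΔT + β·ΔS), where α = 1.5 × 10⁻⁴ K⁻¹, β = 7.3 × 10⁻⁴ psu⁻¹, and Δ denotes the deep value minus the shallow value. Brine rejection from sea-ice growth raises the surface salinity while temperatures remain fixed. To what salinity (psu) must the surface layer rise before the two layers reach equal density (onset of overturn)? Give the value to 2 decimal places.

32.96 psu

Neutral buoyancy requires −α(T_deep − T_surf) + β(S_deep − S_surf′) = 0.
S_surf′ = S_deep − (α/β)·ΔT = 33.33 − (1.5 × 10⁻⁴/7.3 × 10⁻⁴)·(+1.8) = 32.9601 psu.
Increase required: 32.9601 − 30.61 = 2.3501 psu.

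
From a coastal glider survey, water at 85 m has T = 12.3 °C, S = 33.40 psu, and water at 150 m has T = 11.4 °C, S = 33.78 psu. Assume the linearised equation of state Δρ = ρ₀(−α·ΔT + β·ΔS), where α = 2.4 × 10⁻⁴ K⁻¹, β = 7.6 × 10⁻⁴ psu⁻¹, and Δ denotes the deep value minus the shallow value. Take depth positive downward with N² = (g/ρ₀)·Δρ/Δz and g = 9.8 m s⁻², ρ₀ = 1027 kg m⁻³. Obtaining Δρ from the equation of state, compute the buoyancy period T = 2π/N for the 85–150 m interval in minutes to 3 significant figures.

ΔT = -0.9 K, ΔS = +0.38 psu (deep − shallow).
Δρ/ρ₀ = −αΔT + βΔS = 2.16 × 10⁻⁴ + 2.888 × 10⁻⁴ = 5.048 × 10⁻⁴, so Δρ ≈ 0.5184 kg m⁻³.
N² = (g/ρ₀)·Δρ/Δz = g·(Δρ/ρ₀)/Δz = 9.8 × 5.048 × 10⁻⁴ / 65 = 7.6108 × 10⁻⁵ s⁻².
N = √(7.6108 × 10⁻⁵) = 8.7240 × 10⁻³ rad s⁻¹ → T = 2π/N = 720.22 s = 12.004 min ≈ 12.0 min.

12.0 min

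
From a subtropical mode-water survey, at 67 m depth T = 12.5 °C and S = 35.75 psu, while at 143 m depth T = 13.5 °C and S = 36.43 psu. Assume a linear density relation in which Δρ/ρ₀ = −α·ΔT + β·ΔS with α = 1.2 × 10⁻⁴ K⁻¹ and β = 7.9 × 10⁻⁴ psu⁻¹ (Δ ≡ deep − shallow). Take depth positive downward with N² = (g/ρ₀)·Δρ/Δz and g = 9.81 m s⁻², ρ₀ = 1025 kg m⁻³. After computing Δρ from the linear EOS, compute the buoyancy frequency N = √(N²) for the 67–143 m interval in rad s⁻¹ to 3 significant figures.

ΔT = +1.0 K, ΔS = +0.68 psu (deep − shallow).
Δρ/ρ₀ = −αΔT + βΔS = -1.20 × 10⁻⁴ + 5.372 × 10⁻⁴ = 4.172 × 10⁻⁴, so Δρ ≈ 0.4276 kg m⁻³.
N² = (g/ρ₀)·Δρ/Δz = g·(Δρ/ρ₀)/Δz = 9.81 × 4.172 × 10⁻⁴ / 76 = 5.3852 × 10⁻⁵ s⁻².
N = √(5.3852 × 10⁻⁵) = 7.3384 × 10⁻³ rad s⁻¹ ≈ 7.34 × 10⁻³ rad s⁻¹.

7.34 × 10⁻³ rad s⁻¹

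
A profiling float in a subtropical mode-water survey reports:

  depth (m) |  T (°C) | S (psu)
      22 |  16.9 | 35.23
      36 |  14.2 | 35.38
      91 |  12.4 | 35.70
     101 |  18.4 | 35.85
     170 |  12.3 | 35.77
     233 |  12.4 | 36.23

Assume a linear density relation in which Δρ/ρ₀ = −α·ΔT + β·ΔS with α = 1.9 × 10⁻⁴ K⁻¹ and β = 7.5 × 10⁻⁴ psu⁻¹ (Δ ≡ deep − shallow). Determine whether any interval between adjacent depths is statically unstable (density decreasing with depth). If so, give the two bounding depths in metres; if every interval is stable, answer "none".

Evaluate Δρ/ρ₀ = −αΔT + βΔS across each adjacent pair:
  22–36 m: −αΔT+βΔS = −(1.9 × 10⁻⁴)(-2.7)+(7.5 × 10⁻⁴)(+0.15) = 6.3 × 10⁻⁴ → stable
  36–91 m: −αΔT+βΔS = −(1.9 × 10⁻⁴)(-1.8)+(7.5 × 10⁻⁴)(+0.32) = 5.8 × 10⁻⁴ → stable
  91–101 m: −αΔT+βΔS = −(1.9 × 10⁻⁴)(+6.0)+(7.5 × 10⁻⁴)(+0.15) = -1.0 × 10⁻³ → UNSTABLE
  101–170 m: −αΔT+βΔS = −(1.9 × 10⁻⁴)(-6.1)+(7.5 × 10⁻⁴)(-0.08) = 1.1 × 10⁻³ → stable
  170–233 m: −αΔT+βΔS = −(1.9 × 10⁻⁴)(+0.1)+(7.5 × 10⁻⁴)(+0.46) = 3.3 × 10⁻⁴ → stable
The 91–101 m interval has Δρ < 0: lighter water underlies denser water.

91–101 m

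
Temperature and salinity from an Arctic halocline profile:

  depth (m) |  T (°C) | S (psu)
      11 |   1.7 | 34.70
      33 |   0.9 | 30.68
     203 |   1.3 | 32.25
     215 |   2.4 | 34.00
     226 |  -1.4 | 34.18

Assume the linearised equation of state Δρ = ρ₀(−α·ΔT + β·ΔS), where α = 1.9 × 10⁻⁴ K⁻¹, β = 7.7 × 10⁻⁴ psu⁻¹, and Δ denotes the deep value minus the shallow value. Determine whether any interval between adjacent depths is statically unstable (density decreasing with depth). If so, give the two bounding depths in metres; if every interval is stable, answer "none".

Evaluate Δρ/ρ₀ = −αΔT + βΔS across each adjacent pair:
  11–33 m: −αΔT+βΔS = −(1.9 × 10⁻⁴)(-0.8)+(7.7 × 10⁻⁴)(-4.02) = -2.9 × 10⁻³ → UNSTABLE
  33–203 m: −αΔT+βΔS = −(1.9 × 10⁻⁴)(+0.4)+(7.7 × 10⁻⁴)(+1.57) = 1.1 × 10⁻³ → stable
  203–215 m: −αΔT+βΔS = −(1.9 × 10⁻⁴)(+1.1)+(7.7 × 10⁻⁴)(+1.75) = 1.1 × 10⁻³ → stable
  215–226 m: −αΔT+βΔS = −(1.9 × 10⁻⁴)(-3.8)+(7.7 × 10⁻⁴)(+0.18) = 8.6 × 10⁻⁴ → stable
The 11–33 m interval has Δρ < 0: lighter water underlies denser water.

11–33 m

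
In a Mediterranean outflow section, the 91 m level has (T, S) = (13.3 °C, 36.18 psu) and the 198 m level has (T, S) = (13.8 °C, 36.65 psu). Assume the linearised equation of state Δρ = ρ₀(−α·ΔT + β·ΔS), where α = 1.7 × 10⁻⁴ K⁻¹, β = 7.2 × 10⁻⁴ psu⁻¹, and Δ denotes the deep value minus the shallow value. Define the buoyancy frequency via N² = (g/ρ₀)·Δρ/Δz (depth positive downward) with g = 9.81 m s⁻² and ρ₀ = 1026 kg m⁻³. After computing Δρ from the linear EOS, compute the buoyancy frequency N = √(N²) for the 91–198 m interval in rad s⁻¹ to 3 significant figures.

ΔT = +0.5 K, ΔS = +0.47 psu (deep − shallow).
Δρ/ρ₀ = −αΔT + βΔS = -8.50 × 10⁻⁵ + 3.384 × 10⁻⁴ = 2.534 × 10⁻⁴, so Δρ ≈ 0.2600 kg m⁻³.
N² = (g/ρ₀)·Δρ/Δz = g·(Δρ/ρ₀)/Δz = 9.81 × 2.534 × 10⁻⁴ / 107 = 2.3232 × 10⁻⁵ s⁻².
N = √(2.3232 × 10⁻⁵) = 4.8200 × 10⁻³ rad s⁻¹ ≈ 4.82 × 10⁻³ rad s⁻¹.

4.82 × 10⁻³ rad s⁻¹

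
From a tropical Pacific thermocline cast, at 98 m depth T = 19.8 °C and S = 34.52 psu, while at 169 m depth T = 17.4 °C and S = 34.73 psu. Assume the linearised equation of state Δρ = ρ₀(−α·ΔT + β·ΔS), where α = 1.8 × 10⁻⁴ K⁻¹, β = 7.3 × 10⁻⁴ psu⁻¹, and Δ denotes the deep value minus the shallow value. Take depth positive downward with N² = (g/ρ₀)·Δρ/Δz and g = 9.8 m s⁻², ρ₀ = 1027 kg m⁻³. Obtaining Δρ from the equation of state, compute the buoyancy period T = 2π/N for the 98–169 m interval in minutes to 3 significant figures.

ΔT = -2.4 K, ΔS = +0.21 psu (deep − shallow).
Δρ/ρ₀ = −αΔT + βΔS = 4.32 × 10⁻⁴ + 1.533 × 10⁻⁴ = 5.853 × 10⁻⁴, so Δρ ≈ 0.6011 kg m⁻³.
N² = (g/ρ₀)·Δρ/Δz = g·(Δρ/ρ₀)/Δz = 9.8 × 5.853 × 10⁻⁴ / 71 = 8.0788 × 10⁻⁵ s⁻².
N = √(8.0788 × 10⁻⁵) = 8.9882 × 10⁻³ rad s⁻¹ → T = 2π/N = 699.05 s = 11.651 min ≈ 11.7 min.

11.7 min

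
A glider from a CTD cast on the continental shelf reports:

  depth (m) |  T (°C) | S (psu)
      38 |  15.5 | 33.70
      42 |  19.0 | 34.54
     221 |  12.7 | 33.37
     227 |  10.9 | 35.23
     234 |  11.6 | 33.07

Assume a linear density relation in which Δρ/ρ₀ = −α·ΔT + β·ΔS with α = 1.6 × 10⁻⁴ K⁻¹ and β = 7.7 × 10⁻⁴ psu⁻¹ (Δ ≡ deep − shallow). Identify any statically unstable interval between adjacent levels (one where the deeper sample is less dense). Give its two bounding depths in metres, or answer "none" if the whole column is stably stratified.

Evaluate Δρ/ρ₀ = −αΔT + βΔS across each adjacent pair:
  38–42 m: −αΔT+βΔS = −(1.6 × 10⁻⁴)(+3.5)+(7.7 × 10⁻⁴)(+0.84) = 8.7 × 10⁻⁵ → stable
  42–221 m: −αΔT+βΔS = −(1.6 × 10⁻⁴)(-6.3)+(7.7 × 10⁻⁴)(-1.17) = 1.1 × 10⁻⁴ → stable
  221–227 m: −αΔT+βΔS = −(1.6 × 10⁻⁴)(-1.8)+(7.7 × 10⁻⁴)(+1.86) = 1.7 × 10⁻³ → stable
  227–234 m: −αΔT+βΔS = −(1.6 × 10⁻⁴)(+0.7)+(7.7 × 10⁻⁴)(-2.16) = -1.8 × 10⁻³ → UNSTABLE
The 227–234 m interval has Δρ < 0: lighter water underlies denser water.

227–234 m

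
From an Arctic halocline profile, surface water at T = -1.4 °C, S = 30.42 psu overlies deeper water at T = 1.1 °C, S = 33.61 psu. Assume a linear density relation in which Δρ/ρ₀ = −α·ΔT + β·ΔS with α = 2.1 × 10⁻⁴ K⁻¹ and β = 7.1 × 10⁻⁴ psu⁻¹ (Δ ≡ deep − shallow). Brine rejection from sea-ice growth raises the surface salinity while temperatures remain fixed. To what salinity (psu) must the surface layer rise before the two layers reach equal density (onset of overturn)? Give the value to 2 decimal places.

32.87 psu

Neutral buoyancy requires −α(T_deep − T_surf) + β(S_deep − S_surf′) = 0.
S_surf′ = S_deep − (α/β)·ΔT = 33.61 − (2.1 × 10⁻⁴/7.1 × 10⁻⁴)·(+2.5) = 32.8706 psu.
Increase required: 32.8706 − 30.42 = 2.4506 psu.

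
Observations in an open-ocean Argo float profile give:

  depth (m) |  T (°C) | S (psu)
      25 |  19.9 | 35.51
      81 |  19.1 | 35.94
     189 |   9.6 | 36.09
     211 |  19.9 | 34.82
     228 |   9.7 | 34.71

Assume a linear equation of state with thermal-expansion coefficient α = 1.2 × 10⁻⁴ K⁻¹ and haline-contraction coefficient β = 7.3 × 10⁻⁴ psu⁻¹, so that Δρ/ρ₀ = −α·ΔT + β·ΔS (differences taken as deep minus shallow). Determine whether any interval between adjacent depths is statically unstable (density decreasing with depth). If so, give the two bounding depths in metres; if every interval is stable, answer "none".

Evaluate Δρ/ρ₀ = −αΔT + βΔS across each adjacent pair:
  25–81 m: −αΔT+βΔS = −(1.2 × 10⁻⁴)(-0.8)+(7.3 × 10⁻⁴)(+0.43) = 4.1 × 10⁻⁴ → stable
  81–189 m: −αΔT+βΔS = −(1.2 × 10⁻⁴)(-9.5)+(7.3 × 10⁻⁴)(+0.15) = 1.2 × 10⁻³ → stable
  189–211 m: −αΔT+βΔS = −(1.2 × 10⁻⁴)(+10.3)+(7.3 × 10⁻⁴)(-1.27) = -2.2 × 10⁻³ → UNSTABLE
  211–228 m: −αΔT+βΔS = −(1.2 × 10⁻⁴)(-10.2)+(7.3 × 10⁻⁴)(-0.11) = 1.1 × 10⁻³ → stable
The 189–211 m interval has Δρ < 0: lighter water underlies denser water.

189–211 m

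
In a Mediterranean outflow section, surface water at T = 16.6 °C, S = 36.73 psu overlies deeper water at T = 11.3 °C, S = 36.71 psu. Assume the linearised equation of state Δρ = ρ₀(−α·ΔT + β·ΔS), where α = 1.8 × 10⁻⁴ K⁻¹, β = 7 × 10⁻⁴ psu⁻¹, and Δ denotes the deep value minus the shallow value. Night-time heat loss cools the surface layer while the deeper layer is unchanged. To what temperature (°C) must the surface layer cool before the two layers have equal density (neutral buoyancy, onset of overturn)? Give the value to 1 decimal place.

Neutral buoyancy requires Δρ = 0, i.e. −α(T_deep − T_surf′) + β(S_deep − S_surf) = 0.
T_surf′ = T_deep − (β/α)·ΔS = 11.3 − (7 × 10⁻⁴/1.8 × 10⁻⁴)·(-0.02) = 11.378 °C.
Cooling required: 16.6 − (11.378) = 5.222 °C.

11.4 °C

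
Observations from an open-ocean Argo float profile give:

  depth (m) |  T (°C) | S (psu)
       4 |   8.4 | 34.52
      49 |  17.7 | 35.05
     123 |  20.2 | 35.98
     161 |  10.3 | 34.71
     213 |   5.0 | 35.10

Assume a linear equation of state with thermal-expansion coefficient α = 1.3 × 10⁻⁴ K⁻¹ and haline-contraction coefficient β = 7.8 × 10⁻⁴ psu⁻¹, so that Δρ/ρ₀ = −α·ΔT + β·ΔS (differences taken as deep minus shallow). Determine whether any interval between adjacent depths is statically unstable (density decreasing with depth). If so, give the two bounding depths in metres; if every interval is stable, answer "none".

4–49 m

Evaluate Δρ/ρ₀ = −αΔT + βΔS across each adjacent pair:
  4–49 m: −αΔT+βΔS = −(1.3 × 10⁻⁴)(+9.3)+(7.8 × 10⁻⁴)(+0.53) = -8.0 × 10⁻⁴ → UNSTABLE
  49–123 m: −αΔT+βΔS = −(1.3 × 10⁻⁴)(+2.5)+(7.8 × 10⁻⁴)(+0.93) = 4.0 × 10⁻⁴ → stable
  123–161 m: −αΔT+βΔS = −(1.3 × 10⁻⁴)(-9.9)+(7.8 × 10⁻⁴)(-1.27) = 3.0 × 10⁻⁴ → stable
  161–213 m: −αΔT+βΔS = −(1.3 × 10⁻⁴)(-5.3)+(7.8 × 10⁻⁴)(+0.39) = 9.9 × 10⁻⁴ → stable
The 4–49 m interval has Δρ < 0: lighter water underlies denser water.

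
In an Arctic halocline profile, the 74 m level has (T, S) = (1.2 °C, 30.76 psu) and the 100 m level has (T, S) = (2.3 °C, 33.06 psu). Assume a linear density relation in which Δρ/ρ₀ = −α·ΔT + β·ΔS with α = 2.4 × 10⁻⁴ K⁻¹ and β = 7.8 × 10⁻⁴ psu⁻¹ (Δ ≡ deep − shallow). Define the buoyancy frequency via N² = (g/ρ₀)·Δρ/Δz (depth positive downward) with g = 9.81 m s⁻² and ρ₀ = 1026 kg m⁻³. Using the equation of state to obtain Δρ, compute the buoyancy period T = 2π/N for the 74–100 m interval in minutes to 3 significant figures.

4.36 min

ΔT = +1.1 K, ΔS = +2.30 psu (deep − shallow).
Δρ/ρ₀ = −αΔT + βΔS = -2.64 × 10⁻⁴ + 1.794 × 10⁻³ = 1.53 × 10⁻³, so Δρ ≈ 1.570 kg m⁻³.
N² = (g/ρ₀)·Δρ/Δz = g·(Δρ/ρ₀)/Δz = 9.81 × 1.53 × 10⁻³ / 26 = 5.7728 × 10⁻⁴ s⁻².
N = √(5.7728 × 10⁻⁴) = 0.024027 rad s⁻¹ → T = 2π/N = 261.51 s = 4.3585 min ≈ 4.36 min.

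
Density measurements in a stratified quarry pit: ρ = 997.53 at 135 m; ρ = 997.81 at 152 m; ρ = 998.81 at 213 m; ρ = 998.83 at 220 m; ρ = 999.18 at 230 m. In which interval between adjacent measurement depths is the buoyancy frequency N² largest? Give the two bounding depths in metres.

Compute the density gradient over each adjacent pair:
  135–152 m: Δρ/Δz = 0.28/17 = 0.016 kg m⁻⁴
  152–213 m: Δρ/Δz = 1.00/61 = 0.016 kg m⁻⁴
  213–220 m: Δρ/Δz = 0.02/7 = 2.9 × 10⁻³ kg m⁻⁴
  220–230 m: Δρ/Δz = 0.35/10 = 0.035 kg m⁻⁴
The largest gradient is in the 220–230 m interval — the pycnocline.

220–230 m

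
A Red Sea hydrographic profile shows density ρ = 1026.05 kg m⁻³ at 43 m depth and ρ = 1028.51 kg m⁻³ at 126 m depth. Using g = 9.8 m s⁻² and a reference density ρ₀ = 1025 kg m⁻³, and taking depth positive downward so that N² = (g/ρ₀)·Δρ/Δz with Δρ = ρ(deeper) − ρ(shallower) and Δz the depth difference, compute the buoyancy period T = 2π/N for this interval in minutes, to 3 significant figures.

Δρ = 1028.51 − 1026.05 = 2.46 kg m⁻³ over Δz = 126 − 43 = 83 m.
N² = (9.8/1025) × (2.46/83) = 2.8337 × 10⁻⁴ s⁻².
N = √(2.8337 × 10⁻⁴) = 0.016834 rad s⁻¹, so T = 2π/N = 373.24 s = 6.2207 min ≈ 6.22 min.
A positive N² confirms static stability across the interval.

6.22 min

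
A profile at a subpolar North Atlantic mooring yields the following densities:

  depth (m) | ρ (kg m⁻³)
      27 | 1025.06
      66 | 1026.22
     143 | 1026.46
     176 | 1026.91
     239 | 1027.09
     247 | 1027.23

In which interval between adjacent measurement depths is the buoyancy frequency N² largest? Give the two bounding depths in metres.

Compute the density gradient over each adjacent pair:
  27–66 m: Δρ/Δz = 1.16/39 = 0.030 kg m⁻⁴
  66–143 m: Δρ/Δz = 0.24/77 = 3.1 × 10⁻³ kg m⁻⁴
  143–176 m: Δρ/Δz = 0.45/33 = 0.014 kg m⁻⁴
  176–239 m: Δρ/Δz = 0.18/63 = 2.9 × 10⁻³ kg m⁻⁴
  239–247 m: Δρ/Δz = 0.14/8 = 0.018 kg m⁻⁴
The largest gradient is in the 27–66 m interval — the pycnocline.

27–66 m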